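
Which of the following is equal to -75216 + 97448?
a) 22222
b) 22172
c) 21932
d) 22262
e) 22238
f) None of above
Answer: f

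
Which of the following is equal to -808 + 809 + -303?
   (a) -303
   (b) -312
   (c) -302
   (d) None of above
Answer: c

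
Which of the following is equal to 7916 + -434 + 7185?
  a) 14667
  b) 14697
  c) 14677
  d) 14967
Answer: a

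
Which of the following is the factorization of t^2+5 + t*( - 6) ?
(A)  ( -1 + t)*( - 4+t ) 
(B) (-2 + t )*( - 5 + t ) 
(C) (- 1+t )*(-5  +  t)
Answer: C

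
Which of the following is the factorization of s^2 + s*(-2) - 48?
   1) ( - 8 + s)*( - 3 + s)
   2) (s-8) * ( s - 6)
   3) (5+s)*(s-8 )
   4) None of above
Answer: 4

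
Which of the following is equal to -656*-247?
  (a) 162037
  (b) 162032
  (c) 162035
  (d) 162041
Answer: b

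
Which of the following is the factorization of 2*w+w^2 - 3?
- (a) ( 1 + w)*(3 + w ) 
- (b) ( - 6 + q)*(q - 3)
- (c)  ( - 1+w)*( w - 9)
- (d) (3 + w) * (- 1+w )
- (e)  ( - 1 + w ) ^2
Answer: d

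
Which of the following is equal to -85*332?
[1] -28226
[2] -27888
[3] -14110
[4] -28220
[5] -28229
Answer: 4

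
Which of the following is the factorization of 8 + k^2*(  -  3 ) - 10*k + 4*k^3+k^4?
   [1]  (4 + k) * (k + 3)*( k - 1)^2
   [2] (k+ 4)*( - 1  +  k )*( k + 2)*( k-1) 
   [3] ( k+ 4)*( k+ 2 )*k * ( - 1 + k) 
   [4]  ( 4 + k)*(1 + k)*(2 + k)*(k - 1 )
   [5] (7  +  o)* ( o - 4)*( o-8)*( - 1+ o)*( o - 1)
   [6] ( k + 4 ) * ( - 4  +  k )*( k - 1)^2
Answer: 2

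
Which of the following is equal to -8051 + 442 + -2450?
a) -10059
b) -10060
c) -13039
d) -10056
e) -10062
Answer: a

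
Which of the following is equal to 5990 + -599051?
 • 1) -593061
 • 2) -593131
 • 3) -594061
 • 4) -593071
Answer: 1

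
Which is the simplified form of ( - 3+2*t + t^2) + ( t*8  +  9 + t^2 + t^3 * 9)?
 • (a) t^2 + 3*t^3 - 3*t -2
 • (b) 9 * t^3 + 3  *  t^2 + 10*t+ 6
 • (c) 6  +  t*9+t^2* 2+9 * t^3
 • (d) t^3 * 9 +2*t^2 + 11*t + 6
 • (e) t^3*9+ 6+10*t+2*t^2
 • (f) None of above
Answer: e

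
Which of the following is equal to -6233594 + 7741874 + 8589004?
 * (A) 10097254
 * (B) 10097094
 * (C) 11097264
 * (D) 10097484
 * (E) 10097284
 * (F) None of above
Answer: E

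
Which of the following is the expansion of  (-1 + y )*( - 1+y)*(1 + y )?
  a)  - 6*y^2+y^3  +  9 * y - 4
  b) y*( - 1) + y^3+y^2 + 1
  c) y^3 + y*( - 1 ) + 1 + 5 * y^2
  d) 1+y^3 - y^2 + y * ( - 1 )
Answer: d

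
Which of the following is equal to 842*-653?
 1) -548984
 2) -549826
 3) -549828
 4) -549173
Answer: 2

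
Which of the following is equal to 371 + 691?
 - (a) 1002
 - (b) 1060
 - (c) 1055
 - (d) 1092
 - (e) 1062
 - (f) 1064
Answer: e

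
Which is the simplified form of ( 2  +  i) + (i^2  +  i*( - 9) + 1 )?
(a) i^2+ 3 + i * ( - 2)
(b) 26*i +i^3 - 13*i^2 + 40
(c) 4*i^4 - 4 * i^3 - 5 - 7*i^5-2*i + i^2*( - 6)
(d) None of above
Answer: d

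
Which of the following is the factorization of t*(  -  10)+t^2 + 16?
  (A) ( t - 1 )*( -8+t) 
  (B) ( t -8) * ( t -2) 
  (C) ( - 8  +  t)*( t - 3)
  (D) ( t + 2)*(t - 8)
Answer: B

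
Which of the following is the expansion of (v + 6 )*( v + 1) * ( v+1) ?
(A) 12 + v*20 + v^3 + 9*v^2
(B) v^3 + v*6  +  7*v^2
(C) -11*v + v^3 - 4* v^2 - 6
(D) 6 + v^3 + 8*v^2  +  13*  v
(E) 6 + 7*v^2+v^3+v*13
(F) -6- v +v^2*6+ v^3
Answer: D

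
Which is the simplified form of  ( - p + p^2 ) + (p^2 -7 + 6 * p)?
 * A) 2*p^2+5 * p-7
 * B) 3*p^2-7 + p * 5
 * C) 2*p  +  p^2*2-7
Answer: A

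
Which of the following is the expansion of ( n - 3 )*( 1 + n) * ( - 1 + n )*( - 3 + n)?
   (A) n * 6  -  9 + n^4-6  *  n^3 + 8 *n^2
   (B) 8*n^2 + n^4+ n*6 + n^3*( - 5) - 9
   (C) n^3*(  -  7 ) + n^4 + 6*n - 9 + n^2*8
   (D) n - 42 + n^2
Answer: A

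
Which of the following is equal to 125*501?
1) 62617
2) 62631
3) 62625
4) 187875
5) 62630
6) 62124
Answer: 3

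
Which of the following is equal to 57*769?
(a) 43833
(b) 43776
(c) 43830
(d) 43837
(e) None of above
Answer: a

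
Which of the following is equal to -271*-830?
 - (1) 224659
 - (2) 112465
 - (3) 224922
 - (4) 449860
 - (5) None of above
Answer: 5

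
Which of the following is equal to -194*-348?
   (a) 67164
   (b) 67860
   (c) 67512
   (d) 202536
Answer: c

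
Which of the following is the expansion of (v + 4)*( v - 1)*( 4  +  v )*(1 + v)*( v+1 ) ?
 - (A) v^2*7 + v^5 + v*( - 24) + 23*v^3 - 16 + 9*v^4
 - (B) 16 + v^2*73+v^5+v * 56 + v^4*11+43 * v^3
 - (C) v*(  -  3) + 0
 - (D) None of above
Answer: A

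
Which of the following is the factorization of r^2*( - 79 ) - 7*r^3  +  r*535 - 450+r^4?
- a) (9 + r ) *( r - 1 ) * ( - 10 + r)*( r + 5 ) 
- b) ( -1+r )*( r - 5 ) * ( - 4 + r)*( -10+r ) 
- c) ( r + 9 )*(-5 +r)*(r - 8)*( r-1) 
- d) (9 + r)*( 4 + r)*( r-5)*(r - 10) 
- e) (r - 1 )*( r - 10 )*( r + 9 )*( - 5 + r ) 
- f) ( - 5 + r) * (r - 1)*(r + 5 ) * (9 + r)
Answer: e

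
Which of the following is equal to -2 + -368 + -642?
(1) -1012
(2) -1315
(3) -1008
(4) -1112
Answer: 1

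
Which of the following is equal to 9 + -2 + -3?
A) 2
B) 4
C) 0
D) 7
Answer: B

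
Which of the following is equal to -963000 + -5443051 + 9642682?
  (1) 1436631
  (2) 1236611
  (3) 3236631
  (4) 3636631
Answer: 3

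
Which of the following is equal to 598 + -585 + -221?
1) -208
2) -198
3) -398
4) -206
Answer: 1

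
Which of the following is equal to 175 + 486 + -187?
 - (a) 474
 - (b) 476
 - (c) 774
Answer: a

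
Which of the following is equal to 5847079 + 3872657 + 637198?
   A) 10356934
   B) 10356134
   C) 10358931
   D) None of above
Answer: A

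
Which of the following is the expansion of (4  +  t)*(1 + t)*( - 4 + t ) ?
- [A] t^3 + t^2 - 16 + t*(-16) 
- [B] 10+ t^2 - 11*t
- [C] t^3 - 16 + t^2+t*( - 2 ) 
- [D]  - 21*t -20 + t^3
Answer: A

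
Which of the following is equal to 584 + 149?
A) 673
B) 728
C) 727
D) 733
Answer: D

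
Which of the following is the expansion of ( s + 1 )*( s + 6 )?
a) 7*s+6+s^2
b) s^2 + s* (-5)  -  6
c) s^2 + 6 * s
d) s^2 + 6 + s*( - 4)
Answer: a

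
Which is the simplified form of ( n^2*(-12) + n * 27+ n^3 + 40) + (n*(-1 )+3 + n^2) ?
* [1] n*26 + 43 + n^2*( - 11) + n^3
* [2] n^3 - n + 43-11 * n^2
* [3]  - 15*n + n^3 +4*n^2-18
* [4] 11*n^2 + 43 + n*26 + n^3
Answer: 1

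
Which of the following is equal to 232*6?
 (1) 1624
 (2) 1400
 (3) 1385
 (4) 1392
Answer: 4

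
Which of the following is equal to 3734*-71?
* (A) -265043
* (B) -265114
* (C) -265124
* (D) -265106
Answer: B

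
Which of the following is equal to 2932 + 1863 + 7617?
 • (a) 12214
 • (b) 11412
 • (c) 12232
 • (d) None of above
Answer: d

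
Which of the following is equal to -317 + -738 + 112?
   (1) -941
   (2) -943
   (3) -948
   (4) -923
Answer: 2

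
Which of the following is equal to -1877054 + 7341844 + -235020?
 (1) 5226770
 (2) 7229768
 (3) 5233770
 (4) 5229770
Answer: 4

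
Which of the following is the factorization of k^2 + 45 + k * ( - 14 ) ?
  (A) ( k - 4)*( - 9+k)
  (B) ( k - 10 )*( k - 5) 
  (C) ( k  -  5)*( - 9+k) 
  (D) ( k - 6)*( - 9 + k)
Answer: C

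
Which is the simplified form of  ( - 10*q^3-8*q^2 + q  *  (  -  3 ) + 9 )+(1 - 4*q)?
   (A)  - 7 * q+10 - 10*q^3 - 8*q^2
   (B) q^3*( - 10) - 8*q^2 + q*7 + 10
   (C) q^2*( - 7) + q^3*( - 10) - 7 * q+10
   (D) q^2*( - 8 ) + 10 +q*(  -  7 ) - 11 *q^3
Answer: A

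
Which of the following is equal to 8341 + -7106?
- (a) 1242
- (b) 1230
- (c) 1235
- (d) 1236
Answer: c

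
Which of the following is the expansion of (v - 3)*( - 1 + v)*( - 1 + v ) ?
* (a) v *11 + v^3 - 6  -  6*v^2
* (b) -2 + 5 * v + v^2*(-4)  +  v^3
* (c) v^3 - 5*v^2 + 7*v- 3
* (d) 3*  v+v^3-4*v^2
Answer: c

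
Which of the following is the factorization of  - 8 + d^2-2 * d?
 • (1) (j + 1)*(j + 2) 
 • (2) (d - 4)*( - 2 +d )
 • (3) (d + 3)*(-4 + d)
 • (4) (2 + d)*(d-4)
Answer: 4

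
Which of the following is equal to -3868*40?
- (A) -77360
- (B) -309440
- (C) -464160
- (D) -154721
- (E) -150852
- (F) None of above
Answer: F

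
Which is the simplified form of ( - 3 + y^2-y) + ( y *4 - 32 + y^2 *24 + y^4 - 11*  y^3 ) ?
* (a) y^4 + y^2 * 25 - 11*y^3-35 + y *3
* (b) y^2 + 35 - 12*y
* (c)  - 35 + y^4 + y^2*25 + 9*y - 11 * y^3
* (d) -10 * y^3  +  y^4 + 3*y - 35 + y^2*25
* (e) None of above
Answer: a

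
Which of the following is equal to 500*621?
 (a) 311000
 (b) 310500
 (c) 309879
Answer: b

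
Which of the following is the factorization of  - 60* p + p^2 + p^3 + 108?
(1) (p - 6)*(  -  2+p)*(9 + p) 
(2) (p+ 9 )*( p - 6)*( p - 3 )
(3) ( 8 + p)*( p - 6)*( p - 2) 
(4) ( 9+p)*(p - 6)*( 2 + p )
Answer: 1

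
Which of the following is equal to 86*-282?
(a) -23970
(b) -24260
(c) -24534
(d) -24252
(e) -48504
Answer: d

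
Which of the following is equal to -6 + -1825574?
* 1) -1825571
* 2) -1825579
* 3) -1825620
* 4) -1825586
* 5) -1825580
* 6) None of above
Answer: 5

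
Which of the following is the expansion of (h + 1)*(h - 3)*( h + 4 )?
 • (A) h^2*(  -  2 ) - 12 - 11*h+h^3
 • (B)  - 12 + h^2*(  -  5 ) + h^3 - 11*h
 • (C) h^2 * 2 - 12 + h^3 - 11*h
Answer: C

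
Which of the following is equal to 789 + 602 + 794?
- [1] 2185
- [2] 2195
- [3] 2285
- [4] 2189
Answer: 1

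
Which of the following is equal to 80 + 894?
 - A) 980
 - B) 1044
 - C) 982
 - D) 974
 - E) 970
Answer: D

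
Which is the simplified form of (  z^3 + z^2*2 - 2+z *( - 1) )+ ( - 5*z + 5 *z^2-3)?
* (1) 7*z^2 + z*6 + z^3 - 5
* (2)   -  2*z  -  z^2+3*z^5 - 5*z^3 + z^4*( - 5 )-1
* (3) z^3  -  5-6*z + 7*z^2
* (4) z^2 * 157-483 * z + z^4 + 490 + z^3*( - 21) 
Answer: 3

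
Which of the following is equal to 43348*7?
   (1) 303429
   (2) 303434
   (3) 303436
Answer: 3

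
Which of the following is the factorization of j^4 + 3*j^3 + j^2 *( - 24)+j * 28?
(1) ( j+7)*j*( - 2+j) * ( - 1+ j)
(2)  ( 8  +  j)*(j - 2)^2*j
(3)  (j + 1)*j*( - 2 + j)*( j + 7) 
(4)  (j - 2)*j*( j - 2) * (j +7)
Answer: 4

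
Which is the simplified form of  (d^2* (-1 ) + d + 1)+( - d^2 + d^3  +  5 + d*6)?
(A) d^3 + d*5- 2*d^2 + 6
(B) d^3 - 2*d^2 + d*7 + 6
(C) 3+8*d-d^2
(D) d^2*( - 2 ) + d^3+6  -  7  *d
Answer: B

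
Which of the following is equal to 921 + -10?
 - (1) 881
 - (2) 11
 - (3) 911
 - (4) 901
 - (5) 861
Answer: 3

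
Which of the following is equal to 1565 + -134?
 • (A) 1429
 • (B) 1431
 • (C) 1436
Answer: B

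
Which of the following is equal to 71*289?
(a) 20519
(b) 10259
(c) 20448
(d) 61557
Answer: a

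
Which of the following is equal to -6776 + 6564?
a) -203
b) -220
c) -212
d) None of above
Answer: c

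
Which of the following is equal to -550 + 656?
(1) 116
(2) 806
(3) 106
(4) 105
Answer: 3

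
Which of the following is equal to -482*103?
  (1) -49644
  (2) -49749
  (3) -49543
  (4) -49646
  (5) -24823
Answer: 4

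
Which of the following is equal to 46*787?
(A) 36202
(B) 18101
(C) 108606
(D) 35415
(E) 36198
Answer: A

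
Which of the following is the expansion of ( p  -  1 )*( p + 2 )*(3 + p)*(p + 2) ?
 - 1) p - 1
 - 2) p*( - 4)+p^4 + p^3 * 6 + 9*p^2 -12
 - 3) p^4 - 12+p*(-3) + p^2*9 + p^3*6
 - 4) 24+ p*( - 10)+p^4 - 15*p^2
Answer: 2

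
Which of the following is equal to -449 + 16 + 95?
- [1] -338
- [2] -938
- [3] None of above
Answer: 1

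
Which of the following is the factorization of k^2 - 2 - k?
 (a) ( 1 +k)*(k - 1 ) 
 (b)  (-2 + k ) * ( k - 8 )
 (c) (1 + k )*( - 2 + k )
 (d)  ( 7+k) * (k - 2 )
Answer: c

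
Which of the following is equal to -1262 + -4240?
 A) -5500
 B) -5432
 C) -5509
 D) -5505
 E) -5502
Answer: E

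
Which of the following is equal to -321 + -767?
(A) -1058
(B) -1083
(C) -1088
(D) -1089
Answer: C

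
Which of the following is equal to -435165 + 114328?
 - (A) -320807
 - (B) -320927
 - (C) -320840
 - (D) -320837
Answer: D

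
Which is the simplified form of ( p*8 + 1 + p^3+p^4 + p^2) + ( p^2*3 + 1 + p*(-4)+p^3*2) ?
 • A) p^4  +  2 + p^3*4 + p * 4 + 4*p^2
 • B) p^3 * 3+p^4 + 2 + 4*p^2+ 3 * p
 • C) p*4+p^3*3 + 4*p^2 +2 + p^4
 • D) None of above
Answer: C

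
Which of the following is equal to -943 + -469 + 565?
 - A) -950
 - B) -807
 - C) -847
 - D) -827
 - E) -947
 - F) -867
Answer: C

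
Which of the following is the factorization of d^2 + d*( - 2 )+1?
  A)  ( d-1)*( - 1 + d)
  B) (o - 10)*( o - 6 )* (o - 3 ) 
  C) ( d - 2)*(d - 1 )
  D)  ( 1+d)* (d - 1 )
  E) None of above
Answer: A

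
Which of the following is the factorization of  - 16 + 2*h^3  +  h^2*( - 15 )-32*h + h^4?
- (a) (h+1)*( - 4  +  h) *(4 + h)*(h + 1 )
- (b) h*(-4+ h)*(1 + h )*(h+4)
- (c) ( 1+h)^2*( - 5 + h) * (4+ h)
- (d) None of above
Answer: a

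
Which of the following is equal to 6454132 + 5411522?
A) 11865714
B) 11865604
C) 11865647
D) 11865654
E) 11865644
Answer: D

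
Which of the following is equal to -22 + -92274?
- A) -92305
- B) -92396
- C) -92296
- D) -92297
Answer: C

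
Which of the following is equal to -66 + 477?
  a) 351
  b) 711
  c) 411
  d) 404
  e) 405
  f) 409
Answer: c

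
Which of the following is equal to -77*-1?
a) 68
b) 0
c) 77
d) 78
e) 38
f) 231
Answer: c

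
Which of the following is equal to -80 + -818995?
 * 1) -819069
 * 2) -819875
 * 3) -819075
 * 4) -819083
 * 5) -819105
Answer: 3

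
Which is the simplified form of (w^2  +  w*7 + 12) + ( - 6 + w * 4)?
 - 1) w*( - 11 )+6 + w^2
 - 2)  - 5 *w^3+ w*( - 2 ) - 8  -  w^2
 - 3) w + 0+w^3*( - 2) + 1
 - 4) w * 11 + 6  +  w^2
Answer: 4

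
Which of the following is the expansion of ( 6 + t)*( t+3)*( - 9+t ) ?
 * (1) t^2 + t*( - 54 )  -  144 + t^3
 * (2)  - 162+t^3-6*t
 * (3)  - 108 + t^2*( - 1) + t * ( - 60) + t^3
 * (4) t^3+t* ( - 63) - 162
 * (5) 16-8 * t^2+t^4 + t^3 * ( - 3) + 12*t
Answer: 4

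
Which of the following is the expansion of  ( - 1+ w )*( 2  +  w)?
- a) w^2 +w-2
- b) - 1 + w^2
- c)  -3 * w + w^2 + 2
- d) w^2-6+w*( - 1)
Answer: a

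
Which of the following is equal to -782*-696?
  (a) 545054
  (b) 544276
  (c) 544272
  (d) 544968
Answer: c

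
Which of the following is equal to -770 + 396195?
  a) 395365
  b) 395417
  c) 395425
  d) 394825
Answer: c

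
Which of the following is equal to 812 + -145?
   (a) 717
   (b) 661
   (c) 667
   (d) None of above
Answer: c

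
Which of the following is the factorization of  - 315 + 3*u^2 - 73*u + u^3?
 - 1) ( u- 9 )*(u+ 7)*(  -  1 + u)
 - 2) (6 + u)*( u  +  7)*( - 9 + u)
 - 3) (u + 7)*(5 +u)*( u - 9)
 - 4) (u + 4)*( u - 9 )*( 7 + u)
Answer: 3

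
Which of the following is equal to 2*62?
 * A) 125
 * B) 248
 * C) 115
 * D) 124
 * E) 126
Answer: D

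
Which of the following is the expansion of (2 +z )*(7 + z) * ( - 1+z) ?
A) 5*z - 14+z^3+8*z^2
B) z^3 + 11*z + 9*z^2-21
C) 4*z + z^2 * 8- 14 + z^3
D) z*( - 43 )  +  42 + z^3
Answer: A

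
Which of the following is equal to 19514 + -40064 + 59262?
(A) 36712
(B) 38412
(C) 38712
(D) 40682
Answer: C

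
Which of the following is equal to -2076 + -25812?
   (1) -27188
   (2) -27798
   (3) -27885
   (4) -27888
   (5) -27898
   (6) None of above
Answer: 4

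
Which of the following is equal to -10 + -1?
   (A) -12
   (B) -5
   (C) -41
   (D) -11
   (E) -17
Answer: D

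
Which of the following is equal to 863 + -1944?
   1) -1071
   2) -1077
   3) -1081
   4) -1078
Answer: 3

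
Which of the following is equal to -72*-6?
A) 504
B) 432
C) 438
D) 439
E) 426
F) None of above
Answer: B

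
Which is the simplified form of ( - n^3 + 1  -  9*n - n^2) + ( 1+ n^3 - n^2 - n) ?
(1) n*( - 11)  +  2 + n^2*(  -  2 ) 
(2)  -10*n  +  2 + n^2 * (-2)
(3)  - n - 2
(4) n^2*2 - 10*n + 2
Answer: 2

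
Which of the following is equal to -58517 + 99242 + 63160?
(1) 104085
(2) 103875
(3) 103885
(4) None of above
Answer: 3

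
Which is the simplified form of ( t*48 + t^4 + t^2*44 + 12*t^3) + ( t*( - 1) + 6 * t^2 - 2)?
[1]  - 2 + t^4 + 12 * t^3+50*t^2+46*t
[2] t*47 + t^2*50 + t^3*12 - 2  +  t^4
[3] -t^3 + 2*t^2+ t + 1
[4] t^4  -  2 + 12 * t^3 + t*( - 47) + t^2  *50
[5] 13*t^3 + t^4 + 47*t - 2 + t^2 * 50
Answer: 2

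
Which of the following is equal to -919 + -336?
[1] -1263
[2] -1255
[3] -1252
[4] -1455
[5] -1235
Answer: 2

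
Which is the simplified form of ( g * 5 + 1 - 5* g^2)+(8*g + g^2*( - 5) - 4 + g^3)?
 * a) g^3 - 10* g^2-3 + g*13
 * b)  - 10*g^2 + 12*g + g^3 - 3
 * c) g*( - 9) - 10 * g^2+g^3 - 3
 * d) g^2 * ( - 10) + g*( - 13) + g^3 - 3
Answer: a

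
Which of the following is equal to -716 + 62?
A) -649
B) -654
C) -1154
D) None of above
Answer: B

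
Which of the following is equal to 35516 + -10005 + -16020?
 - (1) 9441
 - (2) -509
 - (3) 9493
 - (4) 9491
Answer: 4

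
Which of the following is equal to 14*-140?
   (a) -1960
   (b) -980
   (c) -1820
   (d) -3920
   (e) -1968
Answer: a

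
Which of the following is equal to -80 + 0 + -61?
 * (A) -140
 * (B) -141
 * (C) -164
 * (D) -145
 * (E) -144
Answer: B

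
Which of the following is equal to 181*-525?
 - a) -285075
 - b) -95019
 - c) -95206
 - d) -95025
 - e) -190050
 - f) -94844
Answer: d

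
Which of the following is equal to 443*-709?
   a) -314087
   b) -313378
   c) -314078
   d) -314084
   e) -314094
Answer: a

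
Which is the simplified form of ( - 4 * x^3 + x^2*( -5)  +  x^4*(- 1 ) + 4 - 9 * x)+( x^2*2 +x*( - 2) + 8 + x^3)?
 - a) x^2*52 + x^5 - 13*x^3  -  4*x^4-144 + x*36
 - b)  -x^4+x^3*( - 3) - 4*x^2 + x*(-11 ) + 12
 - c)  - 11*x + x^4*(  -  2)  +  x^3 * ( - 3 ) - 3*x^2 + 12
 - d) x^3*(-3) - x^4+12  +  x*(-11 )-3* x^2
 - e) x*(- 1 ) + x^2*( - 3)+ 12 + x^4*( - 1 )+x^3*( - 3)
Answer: d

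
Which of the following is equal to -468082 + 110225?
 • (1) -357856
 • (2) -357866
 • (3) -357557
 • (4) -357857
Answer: 4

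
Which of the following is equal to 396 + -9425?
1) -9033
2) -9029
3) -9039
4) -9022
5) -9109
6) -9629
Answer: 2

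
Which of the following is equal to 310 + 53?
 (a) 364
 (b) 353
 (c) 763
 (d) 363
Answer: d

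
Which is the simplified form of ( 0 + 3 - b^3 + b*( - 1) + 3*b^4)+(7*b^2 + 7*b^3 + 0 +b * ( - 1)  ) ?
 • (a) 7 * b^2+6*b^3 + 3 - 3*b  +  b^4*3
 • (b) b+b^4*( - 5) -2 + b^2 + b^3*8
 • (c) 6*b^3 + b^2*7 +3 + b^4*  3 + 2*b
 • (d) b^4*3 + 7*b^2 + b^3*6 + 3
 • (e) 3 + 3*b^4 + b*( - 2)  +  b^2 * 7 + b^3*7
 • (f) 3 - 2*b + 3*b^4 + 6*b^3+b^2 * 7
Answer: f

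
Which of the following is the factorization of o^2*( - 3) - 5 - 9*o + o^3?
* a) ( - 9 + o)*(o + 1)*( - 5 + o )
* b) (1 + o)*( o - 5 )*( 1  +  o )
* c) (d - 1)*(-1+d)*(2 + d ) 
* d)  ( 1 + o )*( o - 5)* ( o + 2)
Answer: b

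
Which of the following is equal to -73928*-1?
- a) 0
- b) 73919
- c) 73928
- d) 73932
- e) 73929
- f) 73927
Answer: c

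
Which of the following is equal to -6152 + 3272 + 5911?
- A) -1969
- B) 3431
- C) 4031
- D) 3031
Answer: D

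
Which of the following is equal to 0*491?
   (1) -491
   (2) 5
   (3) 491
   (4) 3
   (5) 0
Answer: 5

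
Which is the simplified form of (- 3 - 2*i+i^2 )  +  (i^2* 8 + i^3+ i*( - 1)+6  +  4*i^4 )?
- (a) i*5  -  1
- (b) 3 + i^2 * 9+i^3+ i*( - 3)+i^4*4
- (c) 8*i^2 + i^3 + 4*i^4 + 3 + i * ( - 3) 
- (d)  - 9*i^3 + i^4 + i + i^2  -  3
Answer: b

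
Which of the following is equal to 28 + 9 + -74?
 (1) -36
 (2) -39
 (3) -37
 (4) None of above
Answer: 3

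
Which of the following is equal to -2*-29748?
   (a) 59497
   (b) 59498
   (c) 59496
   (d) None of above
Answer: c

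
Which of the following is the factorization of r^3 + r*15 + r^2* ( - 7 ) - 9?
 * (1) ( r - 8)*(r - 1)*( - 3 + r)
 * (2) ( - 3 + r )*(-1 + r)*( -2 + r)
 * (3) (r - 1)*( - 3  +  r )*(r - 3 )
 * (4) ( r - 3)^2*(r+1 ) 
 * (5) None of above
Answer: 3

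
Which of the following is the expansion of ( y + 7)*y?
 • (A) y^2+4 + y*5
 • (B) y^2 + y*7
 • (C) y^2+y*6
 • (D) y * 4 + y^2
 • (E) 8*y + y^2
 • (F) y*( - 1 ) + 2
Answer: B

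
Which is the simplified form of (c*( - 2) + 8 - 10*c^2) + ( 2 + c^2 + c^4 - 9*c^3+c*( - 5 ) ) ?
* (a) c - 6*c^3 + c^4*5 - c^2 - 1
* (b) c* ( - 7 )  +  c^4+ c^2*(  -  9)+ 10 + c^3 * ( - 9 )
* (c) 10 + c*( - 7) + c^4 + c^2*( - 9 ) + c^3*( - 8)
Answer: b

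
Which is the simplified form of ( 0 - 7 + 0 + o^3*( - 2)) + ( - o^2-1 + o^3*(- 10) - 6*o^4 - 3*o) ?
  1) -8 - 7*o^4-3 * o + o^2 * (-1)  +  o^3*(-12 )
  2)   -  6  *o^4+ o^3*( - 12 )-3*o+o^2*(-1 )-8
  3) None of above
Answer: 2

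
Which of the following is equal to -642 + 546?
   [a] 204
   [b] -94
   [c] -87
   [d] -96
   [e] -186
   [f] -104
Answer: d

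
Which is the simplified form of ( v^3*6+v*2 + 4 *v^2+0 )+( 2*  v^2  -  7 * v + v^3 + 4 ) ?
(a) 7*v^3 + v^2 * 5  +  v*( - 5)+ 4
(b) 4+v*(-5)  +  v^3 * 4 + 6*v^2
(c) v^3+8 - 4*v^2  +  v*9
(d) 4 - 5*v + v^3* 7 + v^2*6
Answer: d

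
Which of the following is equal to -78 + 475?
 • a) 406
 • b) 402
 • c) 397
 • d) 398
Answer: c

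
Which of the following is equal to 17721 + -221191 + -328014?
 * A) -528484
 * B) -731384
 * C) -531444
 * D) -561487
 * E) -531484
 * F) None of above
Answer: E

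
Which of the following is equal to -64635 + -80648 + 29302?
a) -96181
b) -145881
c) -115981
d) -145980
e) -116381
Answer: c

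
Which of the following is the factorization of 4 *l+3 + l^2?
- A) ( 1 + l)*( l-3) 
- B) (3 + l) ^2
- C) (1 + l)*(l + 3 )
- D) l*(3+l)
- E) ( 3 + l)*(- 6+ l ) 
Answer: C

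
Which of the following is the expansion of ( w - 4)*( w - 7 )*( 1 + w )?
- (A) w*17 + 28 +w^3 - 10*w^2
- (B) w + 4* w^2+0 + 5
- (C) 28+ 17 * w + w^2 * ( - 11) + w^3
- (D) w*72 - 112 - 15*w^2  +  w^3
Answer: A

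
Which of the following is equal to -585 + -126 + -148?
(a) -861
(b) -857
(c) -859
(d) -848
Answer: c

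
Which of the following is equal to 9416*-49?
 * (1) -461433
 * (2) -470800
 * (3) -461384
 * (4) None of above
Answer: 3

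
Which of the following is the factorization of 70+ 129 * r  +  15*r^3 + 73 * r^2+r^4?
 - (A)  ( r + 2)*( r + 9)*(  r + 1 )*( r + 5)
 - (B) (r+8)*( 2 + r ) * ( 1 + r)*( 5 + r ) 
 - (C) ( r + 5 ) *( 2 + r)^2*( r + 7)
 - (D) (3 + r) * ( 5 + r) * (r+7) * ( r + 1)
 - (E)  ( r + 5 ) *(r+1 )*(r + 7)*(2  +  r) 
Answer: E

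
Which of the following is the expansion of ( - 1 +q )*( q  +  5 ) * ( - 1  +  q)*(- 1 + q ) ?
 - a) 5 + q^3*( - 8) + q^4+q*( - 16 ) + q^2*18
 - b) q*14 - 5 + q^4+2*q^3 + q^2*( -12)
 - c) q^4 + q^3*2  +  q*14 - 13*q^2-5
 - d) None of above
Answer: b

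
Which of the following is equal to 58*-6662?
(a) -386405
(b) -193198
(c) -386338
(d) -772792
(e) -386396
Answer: e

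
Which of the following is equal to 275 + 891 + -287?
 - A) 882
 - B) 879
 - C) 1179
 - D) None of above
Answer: B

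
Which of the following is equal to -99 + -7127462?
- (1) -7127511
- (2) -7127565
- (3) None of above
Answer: 3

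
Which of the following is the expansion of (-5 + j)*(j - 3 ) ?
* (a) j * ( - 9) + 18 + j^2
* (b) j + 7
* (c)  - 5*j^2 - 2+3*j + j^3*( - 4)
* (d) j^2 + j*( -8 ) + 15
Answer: d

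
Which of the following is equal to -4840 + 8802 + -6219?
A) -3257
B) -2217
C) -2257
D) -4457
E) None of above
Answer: C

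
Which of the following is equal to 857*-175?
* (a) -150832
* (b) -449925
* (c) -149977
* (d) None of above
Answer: d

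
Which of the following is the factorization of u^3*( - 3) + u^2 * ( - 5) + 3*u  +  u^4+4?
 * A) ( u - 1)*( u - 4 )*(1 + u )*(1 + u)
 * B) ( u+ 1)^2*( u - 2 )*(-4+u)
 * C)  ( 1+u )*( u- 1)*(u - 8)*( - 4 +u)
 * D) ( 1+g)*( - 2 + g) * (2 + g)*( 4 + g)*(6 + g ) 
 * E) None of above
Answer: A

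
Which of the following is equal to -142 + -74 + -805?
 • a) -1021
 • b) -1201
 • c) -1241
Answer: a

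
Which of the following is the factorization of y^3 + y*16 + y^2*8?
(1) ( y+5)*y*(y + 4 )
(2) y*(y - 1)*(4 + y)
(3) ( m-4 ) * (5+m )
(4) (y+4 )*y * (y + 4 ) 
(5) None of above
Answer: 4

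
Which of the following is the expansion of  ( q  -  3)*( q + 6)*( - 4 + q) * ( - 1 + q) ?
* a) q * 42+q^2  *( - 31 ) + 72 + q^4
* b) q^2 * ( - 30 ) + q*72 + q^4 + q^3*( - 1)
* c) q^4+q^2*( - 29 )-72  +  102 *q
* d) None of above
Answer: d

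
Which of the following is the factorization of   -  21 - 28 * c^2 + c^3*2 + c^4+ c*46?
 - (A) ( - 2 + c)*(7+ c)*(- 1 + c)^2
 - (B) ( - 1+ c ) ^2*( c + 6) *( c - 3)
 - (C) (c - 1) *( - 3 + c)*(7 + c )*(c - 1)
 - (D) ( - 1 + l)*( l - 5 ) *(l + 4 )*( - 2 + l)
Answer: C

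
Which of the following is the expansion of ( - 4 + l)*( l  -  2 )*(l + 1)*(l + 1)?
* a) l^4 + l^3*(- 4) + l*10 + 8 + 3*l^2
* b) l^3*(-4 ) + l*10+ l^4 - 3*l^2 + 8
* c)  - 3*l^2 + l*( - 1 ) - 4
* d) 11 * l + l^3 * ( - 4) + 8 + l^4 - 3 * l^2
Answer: b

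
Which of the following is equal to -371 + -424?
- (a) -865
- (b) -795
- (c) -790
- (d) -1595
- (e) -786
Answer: b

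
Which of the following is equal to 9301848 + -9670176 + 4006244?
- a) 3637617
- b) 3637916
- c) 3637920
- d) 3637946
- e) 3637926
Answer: b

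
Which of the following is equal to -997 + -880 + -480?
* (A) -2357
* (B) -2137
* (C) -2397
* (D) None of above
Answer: A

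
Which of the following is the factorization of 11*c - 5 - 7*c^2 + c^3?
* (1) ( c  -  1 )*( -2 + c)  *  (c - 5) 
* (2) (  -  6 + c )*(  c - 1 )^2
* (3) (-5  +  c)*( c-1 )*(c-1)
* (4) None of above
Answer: 3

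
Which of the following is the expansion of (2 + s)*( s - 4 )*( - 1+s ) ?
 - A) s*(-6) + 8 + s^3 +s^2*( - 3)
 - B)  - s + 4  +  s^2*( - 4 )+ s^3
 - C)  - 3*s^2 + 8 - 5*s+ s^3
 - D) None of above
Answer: A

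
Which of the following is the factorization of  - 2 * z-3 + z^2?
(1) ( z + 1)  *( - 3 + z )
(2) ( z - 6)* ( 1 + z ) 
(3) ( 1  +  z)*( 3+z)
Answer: 1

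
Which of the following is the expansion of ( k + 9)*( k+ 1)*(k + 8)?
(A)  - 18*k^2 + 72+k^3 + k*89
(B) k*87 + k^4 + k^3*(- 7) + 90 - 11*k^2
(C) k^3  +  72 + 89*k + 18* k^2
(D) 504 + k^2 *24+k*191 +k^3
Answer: C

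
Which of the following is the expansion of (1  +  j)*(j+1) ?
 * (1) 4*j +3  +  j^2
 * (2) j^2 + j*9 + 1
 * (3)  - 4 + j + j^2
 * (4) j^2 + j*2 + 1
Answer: 4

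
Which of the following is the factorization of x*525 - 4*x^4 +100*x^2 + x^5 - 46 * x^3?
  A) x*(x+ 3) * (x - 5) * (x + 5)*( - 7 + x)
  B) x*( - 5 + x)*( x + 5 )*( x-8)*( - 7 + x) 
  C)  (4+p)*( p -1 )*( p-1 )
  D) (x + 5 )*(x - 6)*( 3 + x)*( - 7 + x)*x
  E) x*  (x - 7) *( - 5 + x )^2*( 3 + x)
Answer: A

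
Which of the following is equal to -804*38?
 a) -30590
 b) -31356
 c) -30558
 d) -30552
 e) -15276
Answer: d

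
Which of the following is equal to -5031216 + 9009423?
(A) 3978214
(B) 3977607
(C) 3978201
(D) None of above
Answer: D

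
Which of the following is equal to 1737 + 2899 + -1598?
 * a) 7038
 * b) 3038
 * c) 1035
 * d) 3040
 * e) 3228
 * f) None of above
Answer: b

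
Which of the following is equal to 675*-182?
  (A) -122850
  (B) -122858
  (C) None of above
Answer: A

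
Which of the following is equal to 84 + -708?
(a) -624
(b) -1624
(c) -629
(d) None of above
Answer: a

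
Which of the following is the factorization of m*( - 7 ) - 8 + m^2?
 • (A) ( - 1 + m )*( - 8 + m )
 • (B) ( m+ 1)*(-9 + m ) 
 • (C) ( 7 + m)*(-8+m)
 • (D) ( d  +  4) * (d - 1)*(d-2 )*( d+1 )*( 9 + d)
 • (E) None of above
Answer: E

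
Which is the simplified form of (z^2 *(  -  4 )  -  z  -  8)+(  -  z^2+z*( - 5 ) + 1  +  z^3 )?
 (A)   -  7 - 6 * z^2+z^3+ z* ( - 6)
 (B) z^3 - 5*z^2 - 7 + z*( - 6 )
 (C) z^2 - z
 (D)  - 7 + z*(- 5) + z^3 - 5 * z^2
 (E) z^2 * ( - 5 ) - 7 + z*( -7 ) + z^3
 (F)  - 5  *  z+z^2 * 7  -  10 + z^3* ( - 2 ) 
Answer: B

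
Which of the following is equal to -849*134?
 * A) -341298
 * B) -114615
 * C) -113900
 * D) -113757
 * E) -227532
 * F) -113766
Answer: F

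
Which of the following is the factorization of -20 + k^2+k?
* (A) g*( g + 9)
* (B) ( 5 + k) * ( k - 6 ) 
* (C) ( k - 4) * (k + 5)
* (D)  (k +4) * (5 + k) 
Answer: C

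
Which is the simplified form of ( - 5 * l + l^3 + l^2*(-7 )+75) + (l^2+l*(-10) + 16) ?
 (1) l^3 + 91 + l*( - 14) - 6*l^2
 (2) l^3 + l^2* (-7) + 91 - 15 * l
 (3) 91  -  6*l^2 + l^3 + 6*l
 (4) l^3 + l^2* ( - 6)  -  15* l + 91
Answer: 4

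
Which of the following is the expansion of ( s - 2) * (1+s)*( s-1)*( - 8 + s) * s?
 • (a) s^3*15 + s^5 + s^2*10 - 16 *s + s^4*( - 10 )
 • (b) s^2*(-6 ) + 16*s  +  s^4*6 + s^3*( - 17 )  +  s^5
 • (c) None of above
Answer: a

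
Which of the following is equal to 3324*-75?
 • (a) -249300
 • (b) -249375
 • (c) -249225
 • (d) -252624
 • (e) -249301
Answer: a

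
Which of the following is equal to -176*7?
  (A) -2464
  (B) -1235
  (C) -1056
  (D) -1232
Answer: D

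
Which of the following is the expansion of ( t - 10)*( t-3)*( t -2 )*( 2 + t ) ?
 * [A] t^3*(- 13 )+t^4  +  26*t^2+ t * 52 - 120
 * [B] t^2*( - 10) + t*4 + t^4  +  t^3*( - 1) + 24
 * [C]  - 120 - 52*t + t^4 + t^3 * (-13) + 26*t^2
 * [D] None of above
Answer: A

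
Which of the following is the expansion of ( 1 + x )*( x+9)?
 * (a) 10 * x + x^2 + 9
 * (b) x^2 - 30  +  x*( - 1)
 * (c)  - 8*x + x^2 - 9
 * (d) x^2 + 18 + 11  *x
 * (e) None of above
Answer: a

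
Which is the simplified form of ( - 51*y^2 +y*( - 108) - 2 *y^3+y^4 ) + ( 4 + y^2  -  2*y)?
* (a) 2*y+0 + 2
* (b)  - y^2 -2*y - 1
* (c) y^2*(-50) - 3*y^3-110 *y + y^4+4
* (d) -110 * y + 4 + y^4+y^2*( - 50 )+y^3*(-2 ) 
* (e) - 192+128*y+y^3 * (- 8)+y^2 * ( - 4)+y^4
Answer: d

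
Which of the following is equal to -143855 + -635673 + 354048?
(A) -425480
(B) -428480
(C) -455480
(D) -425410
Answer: A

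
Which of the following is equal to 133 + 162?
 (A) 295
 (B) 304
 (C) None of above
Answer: A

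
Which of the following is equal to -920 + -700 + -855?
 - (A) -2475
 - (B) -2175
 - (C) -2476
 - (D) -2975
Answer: A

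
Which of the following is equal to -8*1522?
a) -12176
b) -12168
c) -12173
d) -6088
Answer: a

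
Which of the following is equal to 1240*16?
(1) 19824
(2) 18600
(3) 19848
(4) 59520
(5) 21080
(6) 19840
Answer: 6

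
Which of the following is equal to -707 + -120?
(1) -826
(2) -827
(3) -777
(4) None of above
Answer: 2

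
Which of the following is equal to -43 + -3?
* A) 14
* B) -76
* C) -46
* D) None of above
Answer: C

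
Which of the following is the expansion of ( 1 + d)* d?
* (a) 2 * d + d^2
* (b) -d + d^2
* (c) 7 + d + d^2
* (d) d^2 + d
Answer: d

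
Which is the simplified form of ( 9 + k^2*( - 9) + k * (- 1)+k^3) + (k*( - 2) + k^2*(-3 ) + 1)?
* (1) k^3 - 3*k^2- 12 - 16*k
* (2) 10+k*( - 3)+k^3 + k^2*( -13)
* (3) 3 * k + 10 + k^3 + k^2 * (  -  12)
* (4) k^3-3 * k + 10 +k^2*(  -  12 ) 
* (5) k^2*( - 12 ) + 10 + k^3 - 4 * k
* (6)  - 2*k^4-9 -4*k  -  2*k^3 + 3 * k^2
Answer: 4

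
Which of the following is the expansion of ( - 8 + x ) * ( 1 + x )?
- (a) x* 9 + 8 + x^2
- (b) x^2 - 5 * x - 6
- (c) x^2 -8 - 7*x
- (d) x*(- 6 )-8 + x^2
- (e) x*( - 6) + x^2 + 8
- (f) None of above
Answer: c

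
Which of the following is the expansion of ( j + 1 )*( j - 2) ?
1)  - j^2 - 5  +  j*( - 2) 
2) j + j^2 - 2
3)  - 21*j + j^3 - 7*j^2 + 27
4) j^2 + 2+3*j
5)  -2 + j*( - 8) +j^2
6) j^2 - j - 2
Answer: 6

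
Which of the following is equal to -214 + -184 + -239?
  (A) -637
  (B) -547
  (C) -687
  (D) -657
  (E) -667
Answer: A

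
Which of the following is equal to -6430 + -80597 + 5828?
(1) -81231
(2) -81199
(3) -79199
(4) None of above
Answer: 2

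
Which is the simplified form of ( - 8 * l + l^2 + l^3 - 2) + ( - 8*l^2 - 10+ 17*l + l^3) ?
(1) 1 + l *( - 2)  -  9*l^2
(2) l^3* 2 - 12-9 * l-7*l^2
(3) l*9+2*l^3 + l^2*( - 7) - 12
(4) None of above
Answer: 3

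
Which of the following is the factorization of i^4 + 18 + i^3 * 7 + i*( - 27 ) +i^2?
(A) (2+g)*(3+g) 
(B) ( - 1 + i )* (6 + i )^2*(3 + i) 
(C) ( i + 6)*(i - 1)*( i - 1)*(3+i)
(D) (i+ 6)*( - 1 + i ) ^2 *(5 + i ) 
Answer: C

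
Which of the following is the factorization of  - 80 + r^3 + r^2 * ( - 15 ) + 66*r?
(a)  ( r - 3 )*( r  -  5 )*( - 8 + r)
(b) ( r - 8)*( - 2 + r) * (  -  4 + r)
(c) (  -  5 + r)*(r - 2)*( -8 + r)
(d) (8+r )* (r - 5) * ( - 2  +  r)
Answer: c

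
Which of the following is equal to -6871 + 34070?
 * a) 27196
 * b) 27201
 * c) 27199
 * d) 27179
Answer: c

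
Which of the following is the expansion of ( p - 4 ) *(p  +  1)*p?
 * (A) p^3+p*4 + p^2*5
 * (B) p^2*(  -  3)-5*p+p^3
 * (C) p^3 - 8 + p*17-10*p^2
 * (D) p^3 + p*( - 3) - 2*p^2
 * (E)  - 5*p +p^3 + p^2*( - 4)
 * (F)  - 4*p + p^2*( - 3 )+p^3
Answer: F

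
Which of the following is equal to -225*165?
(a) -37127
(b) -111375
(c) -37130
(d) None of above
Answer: d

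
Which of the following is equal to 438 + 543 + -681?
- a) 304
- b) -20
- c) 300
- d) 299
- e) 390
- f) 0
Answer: c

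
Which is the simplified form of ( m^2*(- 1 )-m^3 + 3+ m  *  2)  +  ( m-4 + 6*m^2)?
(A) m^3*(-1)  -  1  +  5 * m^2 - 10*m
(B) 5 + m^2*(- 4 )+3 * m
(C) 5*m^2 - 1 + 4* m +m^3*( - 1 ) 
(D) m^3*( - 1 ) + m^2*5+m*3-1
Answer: D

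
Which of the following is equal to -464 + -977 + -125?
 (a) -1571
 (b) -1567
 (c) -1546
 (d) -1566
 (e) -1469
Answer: d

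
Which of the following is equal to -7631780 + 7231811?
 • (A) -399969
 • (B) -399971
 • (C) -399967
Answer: A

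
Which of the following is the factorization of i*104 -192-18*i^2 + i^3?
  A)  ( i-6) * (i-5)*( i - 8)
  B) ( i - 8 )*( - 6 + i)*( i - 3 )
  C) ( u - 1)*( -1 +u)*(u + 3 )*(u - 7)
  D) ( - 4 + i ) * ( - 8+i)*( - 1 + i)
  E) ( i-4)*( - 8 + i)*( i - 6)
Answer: E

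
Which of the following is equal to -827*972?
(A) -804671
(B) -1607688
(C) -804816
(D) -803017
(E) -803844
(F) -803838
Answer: E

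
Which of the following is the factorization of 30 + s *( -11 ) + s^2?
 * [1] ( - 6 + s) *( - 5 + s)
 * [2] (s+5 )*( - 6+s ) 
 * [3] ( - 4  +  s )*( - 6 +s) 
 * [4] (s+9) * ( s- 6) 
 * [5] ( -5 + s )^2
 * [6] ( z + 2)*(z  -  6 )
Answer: 1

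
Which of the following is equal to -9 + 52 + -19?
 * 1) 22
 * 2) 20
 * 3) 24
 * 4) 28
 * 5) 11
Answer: 3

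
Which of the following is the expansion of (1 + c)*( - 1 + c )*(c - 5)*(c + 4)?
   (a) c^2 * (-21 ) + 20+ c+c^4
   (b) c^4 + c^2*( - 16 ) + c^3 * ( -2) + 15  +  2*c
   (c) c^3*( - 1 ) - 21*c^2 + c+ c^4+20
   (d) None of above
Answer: c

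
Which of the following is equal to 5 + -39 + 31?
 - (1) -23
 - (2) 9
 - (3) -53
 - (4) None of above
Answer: 4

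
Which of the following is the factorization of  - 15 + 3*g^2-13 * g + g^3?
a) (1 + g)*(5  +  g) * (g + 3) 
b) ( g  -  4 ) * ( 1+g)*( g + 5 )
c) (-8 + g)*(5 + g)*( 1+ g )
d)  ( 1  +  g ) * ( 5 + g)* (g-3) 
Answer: d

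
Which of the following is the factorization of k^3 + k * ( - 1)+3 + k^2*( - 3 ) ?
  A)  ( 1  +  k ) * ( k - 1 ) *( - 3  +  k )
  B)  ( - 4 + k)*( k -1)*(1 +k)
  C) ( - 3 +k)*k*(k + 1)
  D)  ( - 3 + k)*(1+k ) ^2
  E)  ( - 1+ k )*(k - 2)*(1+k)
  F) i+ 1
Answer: A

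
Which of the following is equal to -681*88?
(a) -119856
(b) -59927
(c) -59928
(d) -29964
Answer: c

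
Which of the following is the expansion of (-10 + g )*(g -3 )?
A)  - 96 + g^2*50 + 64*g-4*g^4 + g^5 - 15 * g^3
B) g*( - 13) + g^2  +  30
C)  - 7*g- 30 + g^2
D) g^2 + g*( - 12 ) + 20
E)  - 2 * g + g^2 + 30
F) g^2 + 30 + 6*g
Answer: B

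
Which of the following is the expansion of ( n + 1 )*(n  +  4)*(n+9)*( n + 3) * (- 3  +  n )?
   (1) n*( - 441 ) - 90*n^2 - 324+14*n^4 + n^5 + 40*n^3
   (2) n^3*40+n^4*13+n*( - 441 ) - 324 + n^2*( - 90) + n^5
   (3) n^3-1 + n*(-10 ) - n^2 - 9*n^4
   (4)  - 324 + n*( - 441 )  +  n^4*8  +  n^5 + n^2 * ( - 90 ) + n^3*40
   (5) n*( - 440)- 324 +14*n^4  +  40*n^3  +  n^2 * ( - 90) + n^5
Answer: 1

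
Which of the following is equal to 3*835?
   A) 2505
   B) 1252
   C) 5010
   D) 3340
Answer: A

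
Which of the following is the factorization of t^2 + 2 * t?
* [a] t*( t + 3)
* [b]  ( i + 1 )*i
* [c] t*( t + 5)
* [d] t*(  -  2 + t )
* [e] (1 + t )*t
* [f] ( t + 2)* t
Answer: f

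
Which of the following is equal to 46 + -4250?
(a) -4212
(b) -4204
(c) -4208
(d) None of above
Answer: b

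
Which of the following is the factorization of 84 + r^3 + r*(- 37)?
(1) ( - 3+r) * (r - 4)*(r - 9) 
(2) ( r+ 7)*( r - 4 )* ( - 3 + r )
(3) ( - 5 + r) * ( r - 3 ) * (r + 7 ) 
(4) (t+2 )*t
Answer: 2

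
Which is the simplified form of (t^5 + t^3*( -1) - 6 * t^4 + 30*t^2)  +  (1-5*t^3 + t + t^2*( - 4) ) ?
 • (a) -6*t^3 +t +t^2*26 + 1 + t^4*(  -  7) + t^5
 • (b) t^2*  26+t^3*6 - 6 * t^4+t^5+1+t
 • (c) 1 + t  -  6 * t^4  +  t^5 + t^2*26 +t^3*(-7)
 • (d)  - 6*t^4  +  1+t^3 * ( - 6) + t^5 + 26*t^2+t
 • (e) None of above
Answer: d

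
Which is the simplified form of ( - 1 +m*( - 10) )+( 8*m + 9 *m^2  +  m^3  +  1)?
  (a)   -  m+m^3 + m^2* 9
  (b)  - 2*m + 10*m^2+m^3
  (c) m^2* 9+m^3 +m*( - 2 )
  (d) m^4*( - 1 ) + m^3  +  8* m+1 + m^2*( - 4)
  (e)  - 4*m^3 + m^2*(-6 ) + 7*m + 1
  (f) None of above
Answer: c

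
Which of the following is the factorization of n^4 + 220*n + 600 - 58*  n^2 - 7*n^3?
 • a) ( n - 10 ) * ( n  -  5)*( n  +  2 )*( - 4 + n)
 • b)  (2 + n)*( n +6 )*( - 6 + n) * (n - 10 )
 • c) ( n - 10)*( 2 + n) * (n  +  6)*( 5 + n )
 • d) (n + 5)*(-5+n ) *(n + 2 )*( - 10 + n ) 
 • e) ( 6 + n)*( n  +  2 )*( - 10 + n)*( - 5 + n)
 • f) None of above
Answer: e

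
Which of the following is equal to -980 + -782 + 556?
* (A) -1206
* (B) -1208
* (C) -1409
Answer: A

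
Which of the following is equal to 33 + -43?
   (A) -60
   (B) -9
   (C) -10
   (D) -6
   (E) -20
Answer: C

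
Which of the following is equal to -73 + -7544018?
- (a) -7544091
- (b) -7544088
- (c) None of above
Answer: a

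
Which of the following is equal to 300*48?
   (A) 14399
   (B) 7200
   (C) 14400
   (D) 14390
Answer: C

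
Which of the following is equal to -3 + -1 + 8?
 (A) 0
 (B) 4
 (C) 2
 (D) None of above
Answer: B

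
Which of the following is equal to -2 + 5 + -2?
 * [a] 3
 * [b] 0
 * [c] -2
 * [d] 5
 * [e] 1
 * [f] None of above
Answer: e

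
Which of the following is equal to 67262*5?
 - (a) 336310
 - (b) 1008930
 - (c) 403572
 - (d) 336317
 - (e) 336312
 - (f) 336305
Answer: a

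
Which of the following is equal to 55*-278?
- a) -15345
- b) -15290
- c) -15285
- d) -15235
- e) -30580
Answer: b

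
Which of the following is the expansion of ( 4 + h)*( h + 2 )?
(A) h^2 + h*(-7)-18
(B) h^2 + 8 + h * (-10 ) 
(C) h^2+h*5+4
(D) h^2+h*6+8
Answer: D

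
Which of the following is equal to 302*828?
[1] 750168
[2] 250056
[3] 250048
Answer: 2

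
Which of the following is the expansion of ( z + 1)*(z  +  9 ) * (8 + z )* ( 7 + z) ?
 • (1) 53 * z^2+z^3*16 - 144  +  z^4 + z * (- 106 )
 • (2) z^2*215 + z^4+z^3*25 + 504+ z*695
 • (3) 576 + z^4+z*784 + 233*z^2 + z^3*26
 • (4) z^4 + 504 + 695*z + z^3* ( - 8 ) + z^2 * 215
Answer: 2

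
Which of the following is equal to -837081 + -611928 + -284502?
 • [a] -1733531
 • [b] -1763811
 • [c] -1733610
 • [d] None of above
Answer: d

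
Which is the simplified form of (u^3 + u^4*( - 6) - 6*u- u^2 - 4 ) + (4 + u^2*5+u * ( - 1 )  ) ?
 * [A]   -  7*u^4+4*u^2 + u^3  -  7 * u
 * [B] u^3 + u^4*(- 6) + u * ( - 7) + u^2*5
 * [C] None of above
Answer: C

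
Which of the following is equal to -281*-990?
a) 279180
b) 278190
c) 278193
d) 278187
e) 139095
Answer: b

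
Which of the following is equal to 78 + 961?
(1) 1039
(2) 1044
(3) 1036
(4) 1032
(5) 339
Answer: 1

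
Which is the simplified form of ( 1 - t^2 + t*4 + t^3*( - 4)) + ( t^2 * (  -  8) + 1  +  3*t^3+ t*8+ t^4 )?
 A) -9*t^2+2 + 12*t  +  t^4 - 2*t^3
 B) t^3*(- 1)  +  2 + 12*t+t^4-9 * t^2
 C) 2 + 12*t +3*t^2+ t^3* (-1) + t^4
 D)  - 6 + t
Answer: B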